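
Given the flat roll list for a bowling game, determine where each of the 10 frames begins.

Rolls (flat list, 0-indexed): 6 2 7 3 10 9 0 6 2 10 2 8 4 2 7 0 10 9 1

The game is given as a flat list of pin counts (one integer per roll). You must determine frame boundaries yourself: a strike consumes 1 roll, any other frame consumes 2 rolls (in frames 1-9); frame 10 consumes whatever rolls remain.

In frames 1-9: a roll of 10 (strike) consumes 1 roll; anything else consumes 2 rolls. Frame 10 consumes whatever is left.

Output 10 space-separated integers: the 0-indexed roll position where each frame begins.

Frame 1 starts at roll index 0: rolls=6,2 (sum=8), consumes 2 rolls
Frame 2 starts at roll index 2: rolls=7,3 (sum=10), consumes 2 rolls
Frame 3 starts at roll index 4: roll=10 (strike), consumes 1 roll
Frame 4 starts at roll index 5: rolls=9,0 (sum=9), consumes 2 rolls
Frame 5 starts at roll index 7: rolls=6,2 (sum=8), consumes 2 rolls
Frame 6 starts at roll index 9: roll=10 (strike), consumes 1 roll
Frame 7 starts at roll index 10: rolls=2,8 (sum=10), consumes 2 rolls
Frame 8 starts at roll index 12: rolls=4,2 (sum=6), consumes 2 rolls
Frame 9 starts at roll index 14: rolls=7,0 (sum=7), consumes 2 rolls
Frame 10 starts at roll index 16: 3 remaining rolls

Answer: 0 2 4 5 7 9 10 12 14 16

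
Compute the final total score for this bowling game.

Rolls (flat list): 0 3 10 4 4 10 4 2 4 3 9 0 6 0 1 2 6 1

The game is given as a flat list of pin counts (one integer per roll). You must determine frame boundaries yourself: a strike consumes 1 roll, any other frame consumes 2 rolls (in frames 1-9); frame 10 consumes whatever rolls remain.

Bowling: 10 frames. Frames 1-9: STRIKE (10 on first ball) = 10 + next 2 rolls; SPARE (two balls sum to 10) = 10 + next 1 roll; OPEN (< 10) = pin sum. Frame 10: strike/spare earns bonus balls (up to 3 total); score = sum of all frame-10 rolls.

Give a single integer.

Answer: 83

Derivation:
Frame 1: OPEN (0+3=3). Cumulative: 3
Frame 2: STRIKE. 10 + next two rolls (4+4) = 18. Cumulative: 21
Frame 3: OPEN (4+4=8). Cumulative: 29
Frame 4: STRIKE. 10 + next two rolls (4+2) = 16. Cumulative: 45
Frame 5: OPEN (4+2=6). Cumulative: 51
Frame 6: OPEN (4+3=7). Cumulative: 58
Frame 7: OPEN (9+0=9). Cumulative: 67
Frame 8: OPEN (6+0=6). Cumulative: 73
Frame 9: OPEN (1+2=3). Cumulative: 76
Frame 10: OPEN. Sum of all frame-10 rolls (6+1) = 7. Cumulative: 83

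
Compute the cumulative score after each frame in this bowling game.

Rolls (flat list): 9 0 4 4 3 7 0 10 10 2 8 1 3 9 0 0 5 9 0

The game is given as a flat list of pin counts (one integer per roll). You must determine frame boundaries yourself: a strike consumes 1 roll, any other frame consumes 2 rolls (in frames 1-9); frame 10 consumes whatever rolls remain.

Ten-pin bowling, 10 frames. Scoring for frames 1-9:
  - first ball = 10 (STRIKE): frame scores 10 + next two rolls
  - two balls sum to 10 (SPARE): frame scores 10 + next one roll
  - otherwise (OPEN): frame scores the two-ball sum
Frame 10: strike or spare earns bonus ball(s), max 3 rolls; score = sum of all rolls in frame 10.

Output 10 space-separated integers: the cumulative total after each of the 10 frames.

Answer: 9 17 27 47 67 78 82 91 96 105

Derivation:
Frame 1: OPEN (9+0=9). Cumulative: 9
Frame 2: OPEN (4+4=8). Cumulative: 17
Frame 3: SPARE (3+7=10). 10 + next roll (0) = 10. Cumulative: 27
Frame 4: SPARE (0+10=10). 10 + next roll (10) = 20. Cumulative: 47
Frame 5: STRIKE. 10 + next two rolls (2+8) = 20. Cumulative: 67
Frame 6: SPARE (2+8=10). 10 + next roll (1) = 11. Cumulative: 78
Frame 7: OPEN (1+3=4). Cumulative: 82
Frame 8: OPEN (9+0=9). Cumulative: 91
Frame 9: OPEN (0+5=5). Cumulative: 96
Frame 10: OPEN. Sum of all frame-10 rolls (9+0) = 9. Cumulative: 105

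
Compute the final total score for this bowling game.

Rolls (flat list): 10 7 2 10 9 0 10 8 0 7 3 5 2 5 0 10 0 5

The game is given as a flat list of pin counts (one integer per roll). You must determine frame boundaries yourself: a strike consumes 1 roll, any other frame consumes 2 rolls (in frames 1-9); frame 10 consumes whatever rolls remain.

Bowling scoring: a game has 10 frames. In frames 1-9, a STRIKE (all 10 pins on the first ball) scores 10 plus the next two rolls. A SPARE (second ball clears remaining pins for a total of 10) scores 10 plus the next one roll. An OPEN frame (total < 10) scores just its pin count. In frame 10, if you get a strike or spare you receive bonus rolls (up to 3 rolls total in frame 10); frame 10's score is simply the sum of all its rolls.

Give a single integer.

Frame 1: STRIKE. 10 + next two rolls (7+2) = 19. Cumulative: 19
Frame 2: OPEN (7+2=9). Cumulative: 28
Frame 3: STRIKE. 10 + next two rolls (9+0) = 19. Cumulative: 47
Frame 4: OPEN (9+0=9). Cumulative: 56
Frame 5: STRIKE. 10 + next two rolls (8+0) = 18. Cumulative: 74
Frame 6: OPEN (8+0=8). Cumulative: 82
Frame 7: SPARE (7+3=10). 10 + next roll (5) = 15. Cumulative: 97
Frame 8: OPEN (5+2=7). Cumulative: 104
Frame 9: OPEN (5+0=5). Cumulative: 109
Frame 10: STRIKE. Sum of all frame-10 rolls (10+0+5) = 15. Cumulative: 124

Answer: 124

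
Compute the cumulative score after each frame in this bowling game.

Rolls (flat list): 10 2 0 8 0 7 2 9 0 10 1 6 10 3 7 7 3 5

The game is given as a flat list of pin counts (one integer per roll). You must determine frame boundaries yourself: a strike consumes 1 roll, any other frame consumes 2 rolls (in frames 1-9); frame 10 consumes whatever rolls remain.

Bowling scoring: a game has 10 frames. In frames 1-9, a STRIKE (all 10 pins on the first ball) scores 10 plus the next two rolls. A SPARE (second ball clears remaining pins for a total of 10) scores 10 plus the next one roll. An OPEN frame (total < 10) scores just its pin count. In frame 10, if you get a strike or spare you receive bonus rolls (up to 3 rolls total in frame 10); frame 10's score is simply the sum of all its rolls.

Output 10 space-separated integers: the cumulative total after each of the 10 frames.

Frame 1: STRIKE. 10 + next two rolls (2+0) = 12. Cumulative: 12
Frame 2: OPEN (2+0=2). Cumulative: 14
Frame 3: OPEN (8+0=8). Cumulative: 22
Frame 4: OPEN (7+2=9). Cumulative: 31
Frame 5: OPEN (9+0=9). Cumulative: 40
Frame 6: STRIKE. 10 + next two rolls (1+6) = 17. Cumulative: 57
Frame 7: OPEN (1+6=7). Cumulative: 64
Frame 8: STRIKE. 10 + next two rolls (3+7) = 20. Cumulative: 84
Frame 9: SPARE (3+7=10). 10 + next roll (7) = 17. Cumulative: 101
Frame 10: SPARE. Sum of all frame-10 rolls (7+3+5) = 15. Cumulative: 116

Answer: 12 14 22 31 40 57 64 84 101 116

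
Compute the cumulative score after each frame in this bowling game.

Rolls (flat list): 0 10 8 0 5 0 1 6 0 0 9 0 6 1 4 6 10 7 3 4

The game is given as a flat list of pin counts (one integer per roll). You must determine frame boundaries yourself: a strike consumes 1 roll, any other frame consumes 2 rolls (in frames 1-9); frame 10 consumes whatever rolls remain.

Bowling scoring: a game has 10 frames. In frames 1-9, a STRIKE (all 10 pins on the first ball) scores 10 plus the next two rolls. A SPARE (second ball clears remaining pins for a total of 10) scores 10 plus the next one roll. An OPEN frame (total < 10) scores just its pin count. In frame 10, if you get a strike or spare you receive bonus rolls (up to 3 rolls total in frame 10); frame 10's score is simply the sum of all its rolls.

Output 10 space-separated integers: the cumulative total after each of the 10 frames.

Frame 1: SPARE (0+10=10). 10 + next roll (8) = 18. Cumulative: 18
Frame 2: OPEN (8+0=8). Cumulative: 26
Frame 3: OPEN (5+0=5). Cumulative: 31
Frame 4: OPEN (1+6=7). Cumulative: 38
Frame 5: OPEN (0+0=0). Cumulative: 38
Frame 6: OPEN (9+0=9). Cumulative: 47
Frame 7: OPEN (6+1=7). Cumulative: 54
Frame 8: SPARE (4+6=10). 10 + next roll (10) = 20. Cumulative: 74
Frame 9: STRIKE. 10 + next two rolls (7+3) = 20. Cumulative: 94
Frame 10: SPARE. Sum of all frame-10 rolls (7+3+4) = 14. Cumulative: 108

Answer: 18 26 31 38 38 47 54 74 94 108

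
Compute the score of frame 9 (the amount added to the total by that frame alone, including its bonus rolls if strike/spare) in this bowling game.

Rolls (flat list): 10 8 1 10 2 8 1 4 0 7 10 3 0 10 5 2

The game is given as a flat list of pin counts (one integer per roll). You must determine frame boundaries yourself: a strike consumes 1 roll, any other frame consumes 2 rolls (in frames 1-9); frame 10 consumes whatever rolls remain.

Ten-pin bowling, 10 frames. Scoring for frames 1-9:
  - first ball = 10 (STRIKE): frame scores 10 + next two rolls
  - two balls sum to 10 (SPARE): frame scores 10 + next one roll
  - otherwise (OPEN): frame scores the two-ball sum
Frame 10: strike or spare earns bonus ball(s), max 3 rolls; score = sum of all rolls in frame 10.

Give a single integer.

Frame 1: STRIKE. 10 + next two rolls (8+1) = 19. Cumulative: 19
Frame 2: OPEN (8+1=9). Cumulative: 28
Frame 3: STRIKE. 10 + next two rolls (2+8) = 20. Cumulative: 48
Frame 4: SPARE (2+8=10). 10 + next roll (1) = 11. Cumulative: 59
Frame 5: OPEN (1+4=5). Cumulative: 64
Frame 6: OPEN (0+7=7). Cumulative: 71
Frame 7: STRIKE. 10 + next two rolls (3+0) = 13. Cumulative: 84
Frame 8: OPEN (3+0=3). Cumulative: 87
Frame 9: STRIKE. 10 + next two rolls (5+2) = 17. Cumulative: 104
Frame 10: OPEN. Sum of all frame-10 rolls (5+2) = 7. Cumulative: 111

Answer: 17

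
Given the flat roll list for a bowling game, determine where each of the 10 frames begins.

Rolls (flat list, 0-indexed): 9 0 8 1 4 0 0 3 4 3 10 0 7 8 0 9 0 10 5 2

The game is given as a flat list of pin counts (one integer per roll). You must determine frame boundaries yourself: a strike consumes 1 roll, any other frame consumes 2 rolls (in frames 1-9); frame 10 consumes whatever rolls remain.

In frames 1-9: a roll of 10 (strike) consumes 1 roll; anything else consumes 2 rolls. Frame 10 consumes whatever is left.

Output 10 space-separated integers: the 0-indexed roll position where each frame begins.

Answer: 0 2 4 6 8 10 11 13 15 17

Derivation:
Frame 1 starts at roll index 0: rolls=9,0 (sum=9), consumes 2 rolls
Frame 2 starts at roll index 2: rolls=8,1 (sum=9), consumes 2 rolls
Frame 3 starts at roll index 4: rolls=4,0 (sum=4), consumes 2 rolls
Frame 4 starts at roll index 6: rolls=0,3 (sum=3), consumes 2 rolls
Frame 5 starts at roll index 8: rolls=4,3 (sum=7), consumes 2 rolls
Frame 6 starts at roll index 10: roll=10 (strike), consumes 1 roll
Frame 7 starts at roll index 11: rolls=0,7 (sum=7), consumes 2 rolls
Frame 8 starts at roll index 13: rolls=8,0 (sum=8), consumes 2 rolls
Frame 9 starts at roll index 15: rolls=9,0 (sum=9), consumes 2 rolls
Frame 10 starts at roll index 17: 3 remaining rolls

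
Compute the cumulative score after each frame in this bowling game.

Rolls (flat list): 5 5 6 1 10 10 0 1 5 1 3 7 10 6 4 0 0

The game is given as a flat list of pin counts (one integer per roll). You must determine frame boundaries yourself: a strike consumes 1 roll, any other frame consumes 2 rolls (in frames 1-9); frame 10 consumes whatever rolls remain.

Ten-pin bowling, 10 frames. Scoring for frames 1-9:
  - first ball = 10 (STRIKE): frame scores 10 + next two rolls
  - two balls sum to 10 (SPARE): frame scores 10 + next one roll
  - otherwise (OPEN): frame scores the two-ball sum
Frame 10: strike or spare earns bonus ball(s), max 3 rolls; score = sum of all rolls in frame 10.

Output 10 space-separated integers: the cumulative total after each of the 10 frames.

Answer: 16 23 43 54 55 61 81 101 111 111

Derivation:
Frame 1: SPARE (5+5=10). 10 + next roll (6) = 16. Cumulative: 16
Frame 2: OPEN (6+1=7). Cumulative: 23
Frame 3: STRIKE. 10 + next two rolls (10+0) = 20. Cumulative: 43
Frame 4: STRIKE. 10 + next two rolls (0+1) = 11. Cumulative: 54
Frame 5: OPEN (0+1=1). Cumulative: 55
Frame 6: OPEN (5+1=6). Cumulative: 61
Frame 7: SPARE (3+7=10). 10 + next roll (10) = 20. Cumulative: 81
Frame 8: STRIKE. 10 + next two rolls (6+4) = 20. Cumulative: 101
Frame 9: SPARE (6+4=10). 10 + next roll (0) = 10. Cumulative: 111
Frame 10: OPEN. Sum of all frame-10 rolls (0+0) = 0. Cumulative: 111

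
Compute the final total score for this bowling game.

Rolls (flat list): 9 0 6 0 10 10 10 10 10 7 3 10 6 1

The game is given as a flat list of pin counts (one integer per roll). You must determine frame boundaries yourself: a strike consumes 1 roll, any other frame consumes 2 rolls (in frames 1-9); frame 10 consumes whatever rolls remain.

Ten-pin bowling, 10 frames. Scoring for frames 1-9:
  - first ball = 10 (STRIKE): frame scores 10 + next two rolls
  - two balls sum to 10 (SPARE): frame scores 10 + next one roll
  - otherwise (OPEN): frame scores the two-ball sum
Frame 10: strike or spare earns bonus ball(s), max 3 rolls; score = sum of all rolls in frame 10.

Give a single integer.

Frame 1: OPEN (9+0=9). Cumulative: 9
Frame 2: OPEN (6+0=6). Cumulative: 15
Frame 3: STRIKE. 10 + next two rolls (10+10) = 30. Cumulative: 45
Frame 4: STRIKE. 10 + next two rolls (10+10) = 30. Cumulative: 75
Frame 5: STRIKE. 10 + next two rolls (10+10) = 30. Cumulative: 105
Frame 6: STRIKE. 10 + next two rolls (10+7) = 27. Cumulative: 132
Frame 7: STRIKE. 10 + next two rolls (7+3) = 20. Cumulative: 152
Frame 8: SPARE (7+3=10). 10 + next roll (10) = 20. Cumulative: 172
Frame 9: STRIKE. 10 + next two rolls (6+1) = 17. Cumulative: 189
Frame 10: OPEN. Sum of all frame-10 rolls (6+1) = 7. Cumulative: 196

Answer: 196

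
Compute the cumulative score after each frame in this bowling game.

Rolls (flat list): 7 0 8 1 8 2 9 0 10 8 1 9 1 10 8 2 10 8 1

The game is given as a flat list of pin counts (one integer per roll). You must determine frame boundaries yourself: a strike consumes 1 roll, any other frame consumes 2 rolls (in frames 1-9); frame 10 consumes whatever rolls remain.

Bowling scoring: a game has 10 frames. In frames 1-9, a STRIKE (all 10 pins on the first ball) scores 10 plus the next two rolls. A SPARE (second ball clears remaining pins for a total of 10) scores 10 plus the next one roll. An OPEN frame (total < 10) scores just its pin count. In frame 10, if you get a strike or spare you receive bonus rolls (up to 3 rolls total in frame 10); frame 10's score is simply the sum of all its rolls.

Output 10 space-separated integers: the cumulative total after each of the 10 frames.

Answer: 7 16 35 44 63 72 92 112 132 151

Derivation:
Frame 1: OPEN (7+0=7). Cumulative: 7
Frame 2: OPEN (8+1=9). Cumulative: 16
Frame 3: SPARE (8+2=10). 10 + next roll (9) = 19. Cumulative: 35
Frame 4: OPEN (9+0=9). Cumulative: 44
Frame 5: STRIKE. 10 + next two rolls (8+1) = 19. Cumulative: 63
Frame 6: OPEN (8+1=9). Cumulative: 72
Frame 7: SPARE (9+1=10). 10 + next roll (10) = 20. Cumulative: 92
Frame 8: STRIKE. 10 + next two rolls (8+2) = 20. Cumulative: 112
Frame 9: SPARE (8+2=10). 10 + next roll (10) = 20. Cumulative: 132
Frame 10: STRIKE. Sum of all frame-10 rolls (10+8+1) = 19. Cumulative: 151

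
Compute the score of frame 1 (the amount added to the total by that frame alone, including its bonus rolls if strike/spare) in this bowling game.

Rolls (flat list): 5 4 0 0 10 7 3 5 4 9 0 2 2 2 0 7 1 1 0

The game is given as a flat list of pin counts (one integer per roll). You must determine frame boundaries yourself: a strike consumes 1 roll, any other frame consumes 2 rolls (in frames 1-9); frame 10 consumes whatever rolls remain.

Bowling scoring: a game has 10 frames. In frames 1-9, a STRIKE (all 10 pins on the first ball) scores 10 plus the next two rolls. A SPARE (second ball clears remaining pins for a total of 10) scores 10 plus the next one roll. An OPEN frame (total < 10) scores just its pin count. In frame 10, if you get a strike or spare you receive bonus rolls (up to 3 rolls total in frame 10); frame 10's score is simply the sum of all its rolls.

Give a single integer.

Frame 1: OPEN (5+4=9). Cumulative: 9
Frame 2: OPEN (0+0=0). Cumulative: 9
Frame 3: STRIKE. 10 + next two rolls (7+3) = 20. Cumulative: 29

Answer: 9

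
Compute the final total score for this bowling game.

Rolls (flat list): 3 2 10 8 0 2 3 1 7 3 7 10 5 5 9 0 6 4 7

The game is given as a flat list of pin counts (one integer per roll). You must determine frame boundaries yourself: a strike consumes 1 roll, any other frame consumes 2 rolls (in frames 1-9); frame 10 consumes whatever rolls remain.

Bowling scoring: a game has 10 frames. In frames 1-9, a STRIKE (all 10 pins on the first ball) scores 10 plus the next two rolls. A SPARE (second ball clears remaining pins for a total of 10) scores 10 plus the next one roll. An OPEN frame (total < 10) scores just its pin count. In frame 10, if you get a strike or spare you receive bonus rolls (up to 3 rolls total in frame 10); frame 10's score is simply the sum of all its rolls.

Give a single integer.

Frame 1: OPEN (3+2=5). Cumulative: 5
Frame 2: STRIKE. 10 + next two rolls (8+0) = 18. Cumulative: 23
Frame 3: OPEN (8+0=8). Cumulative: 31
Frame 4: OPEN (2+3=5). Cumulative: 36
Frame 5: OPEN (1+7=8). Cumulative: 44
Frame 6: SPARE (3+7=10). 10 + next roll (10) = 20. Cumulative: 64
Frame 7: STRIKE. 10 + next two rolls (5+5) = 20. Cumulative: 84
Frame 8: SPARE (5+5=10). 10 + next roll (9) = 19. Cumulative: 103
Frame 9: OPEN (9+0=9). Cumulative: 112
Frame 10: SPARE. Sum of all frame-10 rolls (6+4+7) = 17. Cumulative: 129

Answer: 129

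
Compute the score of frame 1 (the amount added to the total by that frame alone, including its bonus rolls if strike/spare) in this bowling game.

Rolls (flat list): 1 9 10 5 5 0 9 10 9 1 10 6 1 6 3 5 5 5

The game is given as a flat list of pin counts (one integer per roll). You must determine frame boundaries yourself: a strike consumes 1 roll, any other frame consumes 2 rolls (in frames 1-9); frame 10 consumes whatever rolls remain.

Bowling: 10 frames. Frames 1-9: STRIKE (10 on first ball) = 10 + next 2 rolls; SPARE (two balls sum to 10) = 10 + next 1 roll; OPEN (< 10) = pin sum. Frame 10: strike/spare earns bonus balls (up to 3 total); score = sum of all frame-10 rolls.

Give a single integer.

Answer: 20

Derivation:
Frame 1: SPARE (1+9=10). 10 + next roll (10) = 20. Cumulative: 20
Frame 2: STRIKE. 10 + next two rolls (5+5) = 20. Cumulative: 40
Frame 3: SPARE (5+5=10). 10 + next roll (0) = 10. Cumulative: 50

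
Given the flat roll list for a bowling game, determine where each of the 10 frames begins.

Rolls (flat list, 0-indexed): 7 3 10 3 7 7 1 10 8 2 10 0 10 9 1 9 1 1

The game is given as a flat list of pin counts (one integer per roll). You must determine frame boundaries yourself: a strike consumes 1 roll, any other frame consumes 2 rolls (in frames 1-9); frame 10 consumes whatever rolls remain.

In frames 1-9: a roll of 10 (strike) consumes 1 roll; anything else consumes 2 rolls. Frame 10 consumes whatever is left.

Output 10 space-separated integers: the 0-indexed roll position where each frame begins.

Frame 1 starts at roll index 0: rolls=7,3 (sum=10), consumes 2 rolls
Frame 2 starts at roll index 2: roll=10 (strike), consumes 1 roll
Frame 3 starts at roll index 3: rolls=3,7 (sum=10), consumes 2 rolls
Frame 4 starts at roll index 5: rolls=7,1 (sum=8), consumes 2 rolls
Frame 5 starts at roll index 7: roll=10 (strike), consumes 1 roll
Frame 6 starts at roll index 8: rolls=8,2 (sum=10), consumes 2 rolls
Frame 7 starts at roll index 10: roll=10 (strike), consumes 1 roll
Frame 8 starts at roll index 11: rolls=0,10 (sum=10), consumes 2 rolls
Frame 9 starts at roll index 13: rolls=9,1 (sum=10), consumes 2 rolls
Frame 10 starts at roll index 15: 3 remaining rolls

Answer: 0 2 3 5 7 8 10 11 13 15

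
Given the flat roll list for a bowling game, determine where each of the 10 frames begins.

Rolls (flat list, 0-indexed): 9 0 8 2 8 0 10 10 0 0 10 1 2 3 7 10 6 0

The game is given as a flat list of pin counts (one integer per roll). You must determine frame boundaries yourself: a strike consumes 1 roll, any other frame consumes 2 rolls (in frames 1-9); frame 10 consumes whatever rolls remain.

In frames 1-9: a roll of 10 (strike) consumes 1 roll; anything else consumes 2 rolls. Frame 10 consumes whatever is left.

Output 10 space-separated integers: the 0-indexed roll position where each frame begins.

Frame 1 starts at roll index 0: rolls=9,0 (sum=9), consumes 2 rolls
Frame 2 starts at roll index 2: rolls=8,2 (sum=10), consumes 2 rolls
Frame 3 starts at roll index 4: rolls=8,0 (sum=8), consumes 2 rolls
Frame 4 starts at roll index 6: roll=10 (strike), consumes 1 roll
Frame 5 starts at roll index 7: roll=10 (strike), consumes 1 roll
Frame 6 starts at roll index 8: rolls=0,0 (sum=0), consumes 2 rolls
Frame 7 starts at roll index 10: roll=10 (strike), consumes 1 roll
Frame 8 starts at roll index 11: rolls=1,2 (sum=3), consumes 2 rolls
Frame 9 starts at roll index 13: rolls=3,7 (sum=10), consumes 2 rolls
Frame 10 starts at roll index 15: 3 remaining rolls

Answer: 0 2 4 6 7 8 10 11 13 15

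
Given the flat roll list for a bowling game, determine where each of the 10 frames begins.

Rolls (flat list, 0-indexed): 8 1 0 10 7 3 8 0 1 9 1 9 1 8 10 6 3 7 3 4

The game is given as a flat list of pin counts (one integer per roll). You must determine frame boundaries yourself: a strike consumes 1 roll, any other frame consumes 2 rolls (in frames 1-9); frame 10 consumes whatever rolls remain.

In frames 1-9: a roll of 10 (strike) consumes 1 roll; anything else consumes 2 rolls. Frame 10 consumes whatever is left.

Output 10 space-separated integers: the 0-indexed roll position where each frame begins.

Frame 1 starts at roll index 0: rolls=8,1 (sum=9), consumes 2 rolls
Frame 2 starts at roll index 2: rolls=0,10 (sum=10), consumes 2 rolls
Frame 3 starts at roll index 4: rolls=7,3 (sum=10), consumes 2 rolls
Frame 4 starts at roll index 6: rolls=8,0 (sum=8), consumes 2 rolls
Frame 5 starts at roll index 8: rolls=1,9 (sum=10), consumes 2 rolls
Frame 6 starts at roll index 10: rolls=1,9 (sum=10), consumes 2 rolls
Frame 7 starts at roll index 12: rolls=1,8 (sum=9), consumes 2 rolls
Frame 8 starts at roll index 14: roll=10 (strike), consumes 1 roll
Frame 9 starts at roll index 15: rolls=6,3 (sum=9), consumes 2 rolls
Frame 10 starts at roll index 17: 3 remaining rolls

Answer: 0 2 4 6 8 10 12 14 15 17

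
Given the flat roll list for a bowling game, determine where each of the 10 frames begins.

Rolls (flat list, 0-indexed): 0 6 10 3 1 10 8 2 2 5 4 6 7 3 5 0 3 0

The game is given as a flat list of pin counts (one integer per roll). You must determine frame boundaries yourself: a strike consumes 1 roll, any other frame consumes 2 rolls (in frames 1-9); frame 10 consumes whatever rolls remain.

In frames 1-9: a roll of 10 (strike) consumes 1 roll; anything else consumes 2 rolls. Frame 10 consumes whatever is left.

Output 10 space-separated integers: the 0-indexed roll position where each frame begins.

Frame 1 starts at roll index 0: rolls=0,6 (sum=6), consumes 2 rolls
Frame 2 starts at roll index 2: roll=10 (strike), consumes 1 roll
Frame 3 starts at roll index 3: rolls=3,1 (sum=4), consumes 2 rolls
Frame 4 starts at roll index 5: roll=10 (strike), consumes 1 roll
Frame 5 starts at roll index 6: rolls=8,2 (sum=10), consumes 2 rolls
Frame 6 starts at roll index 8: rolls=2,5 (sum=7), consumes 2 rolls
Frame 7 starts at roll index 10: rolls=4,6 (sum=10), consumes 2 rolls
Frame 8 starts at roll index 12: rolls=7,3 (sum=10), consumes 2 rolls
Frame 9 starts at roll index 14: rolls=5,0 (sum=5), consumes 2 rolls
Frame 10 starts at roll index 16: 2 remaining rolls

Answer: 0 2 3 5 6 8 10 12 14 16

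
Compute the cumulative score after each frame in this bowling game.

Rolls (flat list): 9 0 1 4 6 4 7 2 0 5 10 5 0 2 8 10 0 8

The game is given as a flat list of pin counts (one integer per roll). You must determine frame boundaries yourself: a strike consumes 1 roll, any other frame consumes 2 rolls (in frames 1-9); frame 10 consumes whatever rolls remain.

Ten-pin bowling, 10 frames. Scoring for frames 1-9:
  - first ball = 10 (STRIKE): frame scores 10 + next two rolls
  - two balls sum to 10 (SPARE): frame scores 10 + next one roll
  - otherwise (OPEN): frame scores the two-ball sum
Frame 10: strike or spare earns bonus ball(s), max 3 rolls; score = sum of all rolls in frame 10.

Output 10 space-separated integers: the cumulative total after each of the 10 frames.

Answer: 9 14 31 40 45 60 65 85 103 111

Derivation:
Frame 1: OPEN (9+0=9). Cumulative: 9
Frame 2: OPEN (1+4=5). Cumulative: 14
Frame 3: SPARE (6+4=10). 10 + next roll (7) = 17. Cumulative: 31
Frame 4: OPEN (7+2=9). Cumulative: 40
Frame 5: OPEN (0+5=5). Cumulative: 45
Frame 6: STRIKE. 10 + next two rolls (5+0) = 15. Cumulative: 60
Frame 7: OPEN (5+0=5). Cumulative: 65
Frame 8: SPARE (2+8=10). 10 + next roll (10) = 20. Cumulative: 85
Frame 9: STRIKE. 10 + next two rolls (0+8) = 18. Cumulative: 103
Frame 10: OPEN. Sum of all frame-10 rolls (0+8) = 8. Cumulative: 111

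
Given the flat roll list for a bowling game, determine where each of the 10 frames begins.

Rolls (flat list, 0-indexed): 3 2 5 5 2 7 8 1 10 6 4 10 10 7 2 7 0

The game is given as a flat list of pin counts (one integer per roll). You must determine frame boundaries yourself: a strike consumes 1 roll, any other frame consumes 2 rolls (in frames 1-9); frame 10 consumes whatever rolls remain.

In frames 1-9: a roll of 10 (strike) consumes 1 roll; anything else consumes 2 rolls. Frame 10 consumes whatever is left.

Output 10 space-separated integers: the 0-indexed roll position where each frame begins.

Frame 1 starts at roll index 0: rolls=3,2 (sum=5), consumes 2 rolls
Frame 2 starts at roll index 2: rolls=5,5 (sum=10), consumes 2 rolls
Frame 3 starts at roll index 4: rolls=2,7 (sum=9), consumes 2 rolls
Frame 4 starts at roll index 6: rolls=8,1 (sum=9), consumes 2 rolls
Frame 5 starts at roll index 8: roll=10 (strike), consumes 1 roll
Frame 6 starts at roll index 9: rolls=6,4 (sum=10), consumes 2 rolls
Frame 7 starts at roll index 11: roll=10 (strike), consumes 1 roll
Frame 8 starts at roll index 12: roll=10 (strike), consumes 1 roll
Frame 9 starts at roll index 13: rolls=7,2 (sum=9), consumes 2 rolls
Frame 10 starts at roll index 15: 2 remaining rolls

Answer: 0 2 4 6 8 9 11 12 13 15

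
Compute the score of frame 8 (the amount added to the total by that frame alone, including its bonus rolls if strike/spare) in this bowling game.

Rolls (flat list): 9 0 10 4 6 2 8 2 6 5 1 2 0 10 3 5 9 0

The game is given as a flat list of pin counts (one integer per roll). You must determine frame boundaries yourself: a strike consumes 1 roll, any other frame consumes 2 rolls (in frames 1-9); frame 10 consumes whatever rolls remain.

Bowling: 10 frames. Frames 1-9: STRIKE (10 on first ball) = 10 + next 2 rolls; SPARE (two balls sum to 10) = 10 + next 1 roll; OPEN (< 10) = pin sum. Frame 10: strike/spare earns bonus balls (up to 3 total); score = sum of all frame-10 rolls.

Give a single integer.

Answer: 18

Derivation:
Frame 1: OPEN (9+0=9). Cumulative: 9
Frame 2: STRIKE. 10 + next two rolls (4+6) = 20. Cumulative: 29
Frame 3: SPARE (4+6=10). 10 + next roll (2) = 12. Cumulative: 41
Frame 4: SPARE (2+8=10). 10 + next roll (2) = 12. Cumulative: 53
Frame 5: OPEN (2+6=8). Cumulative: 61
Frame 6: OPEN (5+1=6). Cumulative: 67
Frame 7: OPEN (2+0=2). Cumulative: 69
Frame 8: STRIKE. 10 + next two rolls (3+5) = 18. Cumulative: 87
Frame 9: OPEN (3+5=8). Cumulative: 95
Frame 10: OPEN. Sum of all frame-10 rolls (9+0) = 9. Cumulative: 104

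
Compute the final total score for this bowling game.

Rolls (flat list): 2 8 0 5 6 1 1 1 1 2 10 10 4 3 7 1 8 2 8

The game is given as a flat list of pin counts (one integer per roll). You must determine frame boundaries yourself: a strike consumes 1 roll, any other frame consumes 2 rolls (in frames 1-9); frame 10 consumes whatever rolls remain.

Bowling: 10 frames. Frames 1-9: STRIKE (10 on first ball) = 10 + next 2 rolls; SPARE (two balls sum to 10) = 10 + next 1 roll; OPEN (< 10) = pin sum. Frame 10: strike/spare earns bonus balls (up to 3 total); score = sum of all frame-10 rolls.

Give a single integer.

Frame 1: SPARE (2+8=10). 10 + next roll (0) = 10. Cumulative: 10
Frame 2: OPEN (0+5=5). Cumulative: 15
Frame 3: OPEN (6+1=7). Cumulative: 22
Frame 4: OPEN (1+1=2). Cumulative: 24
Frame 5: OPEN (1+2=3). Cumulative: 27
Frame 6: STRIKE. 10 + next two rolls (10+4) = 24. Cumulative: 51
Frame 7: STRIKE. 10 + next two rolls (4+3) = 17. Cumulative: 68
Frame 8: OPEN (4+3=7). Cumulative: 75
Frame 9: OPEN (7+1=8). Cumulative: 83
Frame 10: SPARE. Sum of all frame-10 rolls (8+2+8) = 18. Cumulative: 101

Answer: 101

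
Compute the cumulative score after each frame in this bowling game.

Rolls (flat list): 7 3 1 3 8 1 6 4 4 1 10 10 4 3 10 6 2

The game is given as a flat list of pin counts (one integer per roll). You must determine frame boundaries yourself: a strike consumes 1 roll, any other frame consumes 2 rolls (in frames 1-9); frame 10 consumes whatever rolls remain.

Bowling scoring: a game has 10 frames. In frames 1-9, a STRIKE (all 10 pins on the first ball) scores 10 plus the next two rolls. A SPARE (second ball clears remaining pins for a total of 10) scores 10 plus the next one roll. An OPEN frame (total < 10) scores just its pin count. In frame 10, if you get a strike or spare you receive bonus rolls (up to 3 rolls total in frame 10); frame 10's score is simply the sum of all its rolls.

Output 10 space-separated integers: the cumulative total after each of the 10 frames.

Answer: 11 15 24 38 43 67 84 91 109 117

Derivation:
Frame 1: SPARE (7+3=10). 10 + next roll (1) = 11. Cumulative: 11
Frame 2: OPEN (1+3=4). Cumulative: 15
Frame 3: OPEN (8+1=9). Cumulative: 24
Frame 4: SPARE (6+4=10). 10 + next roll (4) = 14. Cumulative: 38
Frame 5: OPEN (4+1=5). Cumulative: 43
Frame 6: STRIKE. 10 + next two rolls (10+4) = 24. Cumulative: 67
Frame 7: STRIKE. 10 + next two rolls (4+3) = 17. Cumulative: 84
Frame 8: OPEN (4+3=7). Cumulative: 91
Frame 9: STRIKE. 10 + next two rolls (6+2) = 18. Cumulative: 109
Frame 10: OPEN. Sum of all frame-10 rolls (6+2) = 8. Cumulative: 117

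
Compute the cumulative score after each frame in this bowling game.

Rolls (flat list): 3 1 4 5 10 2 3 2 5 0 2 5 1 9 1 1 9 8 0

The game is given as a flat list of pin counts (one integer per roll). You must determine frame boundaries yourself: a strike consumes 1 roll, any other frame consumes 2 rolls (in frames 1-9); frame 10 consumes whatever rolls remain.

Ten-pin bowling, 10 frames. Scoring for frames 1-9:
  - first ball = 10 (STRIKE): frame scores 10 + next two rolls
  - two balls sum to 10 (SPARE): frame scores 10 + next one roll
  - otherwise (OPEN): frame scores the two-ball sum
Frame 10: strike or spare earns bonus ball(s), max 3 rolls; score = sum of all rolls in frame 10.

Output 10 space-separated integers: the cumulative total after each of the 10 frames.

Frame 1: OPEN (3+1=4). Cumulative: 4
Frame 2: OPEN (4+5=9). Cumulative: 13
Frame 3: STRIKE. 10 + next two rolls (2+3) = 15. Cumulative: 28
Frame 4: OPEN (2+3=5). Cumulative: 33
Frame 5: OPEN (2+5=7). Cumulative: 40
Frame 6: OPEN (0+2=2). Cumulative: 42
Frame 7: OPEN (5+1=6). Cumulative: 48
Frame 8: SPARE (9+1=10). 10 + next roll (1) = 11. Cumulative: 59
Frame 9: SPARE (1+9=10). 10 + next roll (8) = 18. Cumulative: 77
Frame 10: OPEN. Sum of all frame-10 rolls (8+0) = 8. Cumulative: 85

Answer: 4 13 28 33 40 42 48 59 77 85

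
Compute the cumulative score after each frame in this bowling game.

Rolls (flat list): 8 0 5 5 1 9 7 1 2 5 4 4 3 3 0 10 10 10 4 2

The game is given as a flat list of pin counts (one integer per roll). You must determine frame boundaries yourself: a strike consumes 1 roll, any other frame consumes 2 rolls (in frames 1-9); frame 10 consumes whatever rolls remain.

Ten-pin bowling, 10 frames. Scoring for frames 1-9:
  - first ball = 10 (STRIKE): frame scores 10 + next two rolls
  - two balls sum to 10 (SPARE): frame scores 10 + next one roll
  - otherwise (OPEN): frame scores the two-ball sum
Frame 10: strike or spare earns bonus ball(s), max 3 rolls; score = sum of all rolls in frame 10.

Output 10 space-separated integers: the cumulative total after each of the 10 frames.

Answer: 8 19 36 44 51 59 65 85 109 125

Derivation:
Frame 1: OPEN (8+0=8). Cumulative: 8
Frame 2: SPARE (5+5=10). 10 + next roll (1) = 11. Cumulative: 19
Frame 3: SPARE (1+9=10). 10 + next roll (7) = 17. Cumulative: 36
Frame 4: OPEN (7+1=8). Cumulative: 44
Frame 5: OPEN (2+5=7). Cumulative: 51
Frame 6: OPEN (4+4=8). Cumulative: 59
Frame 7: OPEN (3+3=6). Cumulative: 65
Frame 8: SPARE (0+10=10). 10 + next roll (10) = 20. Cumulative: 85
Frame 9: STRIKE. 10 + next two rolls (10+4) = 24. Cumulative: 109
Frame 10: STRIKE. Sum of all frame-10 rolls (10+4+2) = 16. Cumulative: 125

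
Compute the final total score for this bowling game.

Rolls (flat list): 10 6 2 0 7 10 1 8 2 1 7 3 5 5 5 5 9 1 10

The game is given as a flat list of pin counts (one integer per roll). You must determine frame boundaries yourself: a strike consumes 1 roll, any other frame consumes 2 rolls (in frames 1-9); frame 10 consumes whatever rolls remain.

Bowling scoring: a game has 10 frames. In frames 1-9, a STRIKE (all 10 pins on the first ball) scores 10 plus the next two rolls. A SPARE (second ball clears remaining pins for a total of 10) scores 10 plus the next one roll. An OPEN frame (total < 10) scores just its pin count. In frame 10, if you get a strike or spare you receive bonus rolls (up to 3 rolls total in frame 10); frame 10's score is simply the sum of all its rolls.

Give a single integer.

Answer: 133

Derivation:
Frame 1: STRIKE. 10 + next two rolls (6+2) = 18. Cumulative: 18
Frame 2: OPEN (6+2=8). Cumulative: 26
Frame 3: OPEN (0+7=7). Cumulative: 33
Frame 4: STRIKE. 10 + next two rolls (1+8) = 19. Cumulative: 52
Frame 5: OPEN (1+8=9). Cumulative: 61
Frame 6: OPEN (2+1=3). Cumulative: 64
Frame 7: SPARE (7+3=10). 10 + next roll (5) = 15. Cumulative: 79
Frame 8: SPARE (5+5=10). 10 + next roll (5) = 15. Cumulative: 94
Frame 9: SPARE (5+5=10). 10 + next roll (9) = 19. Cumulative: 113
Frame 10: SPARE. Sum of all frame-10 rolls (9+1+10) = 20. Cumulative: 133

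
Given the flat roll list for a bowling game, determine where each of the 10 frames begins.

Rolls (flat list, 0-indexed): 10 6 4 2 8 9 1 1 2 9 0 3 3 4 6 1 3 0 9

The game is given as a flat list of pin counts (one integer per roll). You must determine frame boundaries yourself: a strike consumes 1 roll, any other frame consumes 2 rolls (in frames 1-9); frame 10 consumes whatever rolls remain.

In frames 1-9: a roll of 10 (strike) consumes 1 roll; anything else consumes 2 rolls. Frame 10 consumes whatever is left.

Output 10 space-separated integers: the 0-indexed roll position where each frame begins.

Frame 1 starts at roll index 0: roll=10 (strike), consumes 1 roll
Frame 2 starts at roll index 1: rolls=6,4 (sum=10), consumes 2 rolls
Frame 3 starts at roll index 3: rolls=2,8 (sum=10), consumes 2 rolls
Frame 4 starts at roll index 5: rolls=9,1 (sum=10), consumes 2 rolls
Frame 5 starts at roll index 7: rolls=1,2 (sum=3), consumes 2 rolls
Frame 6 starts at roll index 9: rolls=9,0 (sum=9), consumes 2 rolls
Frame 7 starts at roll index 11: rolls=3,3 (sum=6), consumes 2 rolls
Frame 8 starts at roll index 13: rolls=4,6 (sum=10), consumes 2 rolls
Frame 9 starts at roll index 15: rolls=1,3 (sum=4), consumes 2 rolls
Frame 10 starts at roll index 17: 2 remaining rolls

Answer: 0 1 3 5 7 9 11 13 15 17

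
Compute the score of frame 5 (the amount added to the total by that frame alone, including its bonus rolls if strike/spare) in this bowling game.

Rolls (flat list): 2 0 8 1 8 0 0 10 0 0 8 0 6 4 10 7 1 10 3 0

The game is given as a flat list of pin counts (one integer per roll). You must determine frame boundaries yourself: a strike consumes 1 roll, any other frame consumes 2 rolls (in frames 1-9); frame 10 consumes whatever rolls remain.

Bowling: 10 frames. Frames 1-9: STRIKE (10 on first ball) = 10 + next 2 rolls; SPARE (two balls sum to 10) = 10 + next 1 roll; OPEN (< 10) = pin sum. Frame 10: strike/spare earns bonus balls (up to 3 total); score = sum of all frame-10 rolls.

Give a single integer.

Answer: 0

Derivation:
Frame 1: OPEN (2+0=2). Cumulative: 2
Frame 2: OPEN (8+1=9). Cumulative: 11
Frame 3: OPEN (8+0=8). Cumulative: 19
Frame 4: SPARE (0+10=10). 10 + next roll (0) = 10. Cumulative: 29
Frame 5: OPEN (0+0=0). Cumulative: 29
Frame 6: OPEN (8+0=8). Cumulative: 37
Frame 7: SPARE (6+4=10). 10 + next roll (10) = 20. Cumulative: 57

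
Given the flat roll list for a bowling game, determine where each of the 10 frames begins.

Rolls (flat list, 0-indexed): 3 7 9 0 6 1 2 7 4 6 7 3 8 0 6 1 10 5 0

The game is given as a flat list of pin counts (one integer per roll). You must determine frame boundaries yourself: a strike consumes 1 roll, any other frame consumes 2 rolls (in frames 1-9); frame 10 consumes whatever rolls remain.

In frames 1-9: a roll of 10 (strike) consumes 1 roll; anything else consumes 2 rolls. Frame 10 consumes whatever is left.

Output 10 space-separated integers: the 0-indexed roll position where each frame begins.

Answer: 0 2 4 6 8 10 12 14 16 17

Derivation:
Frame 1 starts at roll index 0: rolls=3,7 (sum=10), consumes 2 rolls
Frame 2 starts at roll index 2: rolls=9,0 (sum=9), consumes 2 rolls
Frame 3 starts at roll index 4: rolls=6,1 (sum=7), consumes 2 rolls
Frame 4 starts at roll index 6: rolls=2,7 (sum=9), consumes 2 rolls
Frame 5 starts at roll index 8: rolls=4,6 (sum=10), consumes 2 rolls
Frame 6 starts at roll index 10: rolls=7,3 (sum=10), consumes 2 rolls
Frame 7 starts at roll index 12: rolls=8,0 (sum=8), consumes 2 rolls
Frame 8 starts at roll index 14: rolls=6,1 (sum=7), consumes 2 rolls
Frame 9 starts at roll index 16: roll=10 (strike), consumes 1 roll
Frame 10 starts at roll index 17: 2 remaining rolls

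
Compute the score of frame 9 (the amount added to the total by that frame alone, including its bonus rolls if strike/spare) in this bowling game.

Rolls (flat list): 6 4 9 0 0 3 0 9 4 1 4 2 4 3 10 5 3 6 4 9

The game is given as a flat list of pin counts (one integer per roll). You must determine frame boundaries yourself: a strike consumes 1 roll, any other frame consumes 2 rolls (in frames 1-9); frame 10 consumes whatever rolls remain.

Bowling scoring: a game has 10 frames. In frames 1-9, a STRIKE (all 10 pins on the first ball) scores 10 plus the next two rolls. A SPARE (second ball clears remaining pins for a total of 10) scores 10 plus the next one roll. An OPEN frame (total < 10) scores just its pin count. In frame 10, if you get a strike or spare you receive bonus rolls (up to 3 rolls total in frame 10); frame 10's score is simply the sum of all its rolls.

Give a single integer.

Answer: 8

Derivation:
Frame 1: SPARE (6+4=10). 10 + next roll (9) = 19. Cumulative: 19
Frame 2: OPEN (9+0=9). Cumulative: 28
Frame 3: OPEN (0+3=3). Cumulative: 31
Frame 4: OPEN (0+9=9). Cumulative: 40
Frame 5: OPEN (4+1=5). Cumulative: 45
Frame 6: OPEN (4+2=6). Cumulative: 51
Frame 7: OPEN (4+3=7). Cumulative: 58
Frame 8: STRIKE. 10 + next two rolls (5+3) = 18. Cumulative: 76
Frame 9: OPEN (5+3=8). Cumulative: 84
Frame 10: SPARE. Sum of all frame-10 rolls (6+4+9) = 19. Cumulative: 103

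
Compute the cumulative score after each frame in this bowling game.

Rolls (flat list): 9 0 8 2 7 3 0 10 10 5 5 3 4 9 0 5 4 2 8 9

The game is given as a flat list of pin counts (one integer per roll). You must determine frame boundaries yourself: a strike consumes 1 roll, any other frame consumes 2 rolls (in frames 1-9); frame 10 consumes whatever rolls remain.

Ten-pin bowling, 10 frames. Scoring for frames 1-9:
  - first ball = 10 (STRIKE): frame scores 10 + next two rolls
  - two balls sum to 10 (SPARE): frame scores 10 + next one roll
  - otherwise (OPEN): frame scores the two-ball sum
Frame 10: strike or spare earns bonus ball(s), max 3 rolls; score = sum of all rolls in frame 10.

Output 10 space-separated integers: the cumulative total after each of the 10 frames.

Answer: 9 26 36 56 76 89 96 105 114 133

Derivation:
Frame 1: OPEN (9+0=9). Cumulative: 9
Frame 2: SPARE (8+2=10). 10 + next roll (7) = 17. Cumulative: 26
Frame 3: SPARE (7+3=10). 10 + next roll (0) = 10. Cumulative: 36
Frame 4: SPARE (0+10=10). 10 + next roll (10) = 20. Cumulative: 56
Frame 5: STRIKE. 10 + next two rolls (5+5) = 20. Cumulative: 76
Frame 6: SPARE (5+5=10). 10 + next roll (3) = 13. Cumulative: 89
Frame 7: OPEN (3+4=7). Cumulative: 96
Frame 8: OPEN (9+0=9). Cumulative: 105
Frame 9: OPEN (5+4=9). Cumulative: 114
Frame 10: SPARE. Sum of all frame-10 rolls (2+8+9) = 19. Cumulative: 133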